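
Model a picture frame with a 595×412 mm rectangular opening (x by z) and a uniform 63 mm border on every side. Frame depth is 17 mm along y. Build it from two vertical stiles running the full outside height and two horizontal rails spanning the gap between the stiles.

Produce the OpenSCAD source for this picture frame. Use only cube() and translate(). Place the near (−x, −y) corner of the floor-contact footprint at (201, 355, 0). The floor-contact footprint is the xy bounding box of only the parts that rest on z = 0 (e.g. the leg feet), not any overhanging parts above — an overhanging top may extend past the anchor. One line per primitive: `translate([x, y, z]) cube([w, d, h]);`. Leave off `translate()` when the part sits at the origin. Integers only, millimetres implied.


translate([201, 355, 0]) cube([63, 17, 538]);
translate([859, 355, 0]) cube([63, 17, 538]);
translate([264, 355, 0]) cube([595, 17, 63]);
translate([264, 355, 475]) cube([595, 17, 63]);


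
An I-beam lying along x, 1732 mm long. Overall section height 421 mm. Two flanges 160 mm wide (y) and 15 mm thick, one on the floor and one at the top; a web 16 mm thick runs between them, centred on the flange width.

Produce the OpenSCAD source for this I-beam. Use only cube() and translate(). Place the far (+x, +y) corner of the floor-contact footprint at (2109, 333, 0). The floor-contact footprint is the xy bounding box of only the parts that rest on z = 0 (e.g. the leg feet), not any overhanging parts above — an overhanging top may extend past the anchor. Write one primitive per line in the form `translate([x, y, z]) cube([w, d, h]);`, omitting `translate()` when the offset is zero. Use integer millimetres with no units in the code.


translate([377, 173, 0]) cube([1732, 160, 15]);
translate([377, 245, 15]) cube([1732, 16, 391]);
translate([377, 173, 406]) cube([1732, 160, 15]);


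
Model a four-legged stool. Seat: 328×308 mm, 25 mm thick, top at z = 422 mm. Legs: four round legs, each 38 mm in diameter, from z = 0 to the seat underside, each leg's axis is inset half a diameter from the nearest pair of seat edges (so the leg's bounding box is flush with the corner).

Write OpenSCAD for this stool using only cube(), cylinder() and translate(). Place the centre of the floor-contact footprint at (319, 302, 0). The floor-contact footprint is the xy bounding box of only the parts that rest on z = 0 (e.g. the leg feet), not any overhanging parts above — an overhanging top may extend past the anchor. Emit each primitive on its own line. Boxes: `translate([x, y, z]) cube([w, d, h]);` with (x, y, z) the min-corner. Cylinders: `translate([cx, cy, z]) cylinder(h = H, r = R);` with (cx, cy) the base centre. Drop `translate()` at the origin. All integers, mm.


translate([155, 148, 397]) cube([328, 308, 25]);
translate([174, 167, 0]) cylinder(h = 397, r = 19);
translate([464, 167, 0]) cylinder(h = 397, r = 19);
translate([174, 437, 0]) cylinder(h = 397, r = 19);
translate([464, 437, 0]) cylinder(h = 397, r = 19);


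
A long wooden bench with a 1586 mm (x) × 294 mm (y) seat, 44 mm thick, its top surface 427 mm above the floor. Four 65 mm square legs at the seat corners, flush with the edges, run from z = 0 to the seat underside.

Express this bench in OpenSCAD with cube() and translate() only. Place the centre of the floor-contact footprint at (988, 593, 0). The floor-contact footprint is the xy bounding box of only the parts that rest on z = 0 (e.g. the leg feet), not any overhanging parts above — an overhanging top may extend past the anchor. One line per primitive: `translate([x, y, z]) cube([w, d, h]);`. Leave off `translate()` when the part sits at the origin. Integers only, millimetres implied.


// leg_h = 427 − 44 = 383
translate([195, 446, 383]) cube([1586, 294, 44]);
translate([195, 446, 0]) cube([65, 65, 383]);
translate([195, 675, 0]) cube([65, 65, 383]);
translate([1716, 446, 0]) cube([65, 65, 383]);
translate([1716, 675, 0]) cube([65, 65, 383]);


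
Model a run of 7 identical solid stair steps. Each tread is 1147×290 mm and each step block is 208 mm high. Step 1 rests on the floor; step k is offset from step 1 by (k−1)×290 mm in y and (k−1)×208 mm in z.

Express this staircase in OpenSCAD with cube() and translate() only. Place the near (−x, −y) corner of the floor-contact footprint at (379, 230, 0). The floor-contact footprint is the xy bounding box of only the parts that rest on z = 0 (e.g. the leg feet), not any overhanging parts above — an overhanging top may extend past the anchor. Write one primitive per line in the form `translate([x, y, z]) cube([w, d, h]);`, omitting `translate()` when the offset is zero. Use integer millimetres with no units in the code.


translate([379, 230, 0]) cube([1147, 290, 208]);
translate([379, 520, 208]) cube([1147, 290, 208]);
translate([379, 810, 416]) cube([1147, 290, 208]);
translate([379, 1100, 624]) cube([1147, 290, 208]);
translate([379, 1390, 832]) cube([1147, 290, 208]);
translate([379, 1680, 1040]) cube([1147, 290, 208]);
translate([379, 1970, 1248]) cube([1147, 290, 208]);


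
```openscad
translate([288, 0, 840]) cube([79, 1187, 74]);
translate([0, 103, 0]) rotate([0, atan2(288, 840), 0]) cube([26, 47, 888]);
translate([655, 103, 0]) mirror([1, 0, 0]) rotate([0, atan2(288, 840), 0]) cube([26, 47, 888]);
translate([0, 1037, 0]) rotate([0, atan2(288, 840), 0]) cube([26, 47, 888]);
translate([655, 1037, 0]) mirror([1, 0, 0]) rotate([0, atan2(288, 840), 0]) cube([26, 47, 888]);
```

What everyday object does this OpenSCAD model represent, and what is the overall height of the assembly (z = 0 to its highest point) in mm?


A sawhorse. The overall height is 914 mm.

A beam across two mirrored pairs of raked legs — a sawhorse. The beam's underside is at z = 840 (matching the legs' vertical rise in atan2(288, 840)) and the beam is 74 mm tall, so its top is at 840 + 74 = 914 mm. The raked legs top out at the beam's underside, so that is the highest point.


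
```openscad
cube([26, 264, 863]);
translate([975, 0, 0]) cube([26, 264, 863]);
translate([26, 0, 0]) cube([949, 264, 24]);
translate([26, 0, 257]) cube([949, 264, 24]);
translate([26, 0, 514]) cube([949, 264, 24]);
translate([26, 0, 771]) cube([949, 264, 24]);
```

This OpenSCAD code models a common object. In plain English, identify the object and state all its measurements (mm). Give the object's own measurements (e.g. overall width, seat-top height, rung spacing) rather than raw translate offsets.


An open bookshelf. Two side panels, each 26 mm thick, 264 mm deep and 863 mm tall, stand 1001 mm apart (outside-to-outside). Between them sit 4 shelves, each 24 mm thick and 264 mm deep, spanning the full gap between the sides. The bottom shelf rests on the floor (its underside at z = 0) and the clear gap between one shelf's top and the next shelf's underside is 233 mm.


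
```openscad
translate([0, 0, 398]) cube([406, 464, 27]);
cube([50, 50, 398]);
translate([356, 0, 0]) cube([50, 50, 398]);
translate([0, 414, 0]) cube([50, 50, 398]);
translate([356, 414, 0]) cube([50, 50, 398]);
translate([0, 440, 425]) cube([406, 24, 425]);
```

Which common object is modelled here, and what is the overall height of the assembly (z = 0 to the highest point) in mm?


A chair. The overall height is 850 mm.

A slab on four corner posts with a tall panel at the back — a chair. The seat slab sits at z = 398 with thickness 27, and the 425 mm backrest starts at the seat top, so the overall height is 398 + 27 + 425 = 850 mm.


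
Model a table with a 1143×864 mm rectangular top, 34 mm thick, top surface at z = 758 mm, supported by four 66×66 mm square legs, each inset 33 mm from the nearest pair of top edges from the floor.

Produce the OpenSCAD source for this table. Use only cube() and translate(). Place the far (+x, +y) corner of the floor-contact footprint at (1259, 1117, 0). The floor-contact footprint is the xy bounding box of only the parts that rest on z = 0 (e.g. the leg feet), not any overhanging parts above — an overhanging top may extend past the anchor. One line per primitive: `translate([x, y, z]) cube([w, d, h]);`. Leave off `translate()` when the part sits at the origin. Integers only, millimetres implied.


// leg_h = 758 - 34 = 724
translate([149, 286, 724]) cube([1143, 864, 34]);
translate([182, 319, 0]) cube([66, 66, 724]);
translate([1193, 319, 0]) cube([66, 66, 724]);
translate([182, 1051, 0]) cube([66, 66, 724]);
translate([1193, 1051, 0]) cube([66, 66, 724]);


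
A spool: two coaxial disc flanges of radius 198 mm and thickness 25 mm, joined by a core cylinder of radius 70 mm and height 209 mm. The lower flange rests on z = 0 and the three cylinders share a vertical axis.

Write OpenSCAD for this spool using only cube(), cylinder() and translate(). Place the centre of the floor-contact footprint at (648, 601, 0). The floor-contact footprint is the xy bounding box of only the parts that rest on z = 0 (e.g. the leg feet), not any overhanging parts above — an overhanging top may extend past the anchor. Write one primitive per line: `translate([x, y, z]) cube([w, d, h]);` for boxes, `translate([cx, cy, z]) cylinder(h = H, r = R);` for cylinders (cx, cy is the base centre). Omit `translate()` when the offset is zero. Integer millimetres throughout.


translate([648, 601, 0]) cylinder(h = 25, r = 198);
translate([648, 601, 25]) cylinder(h = 209, r = 70);
translate([648, 601, 234]) cylinder(h = 25, r = 198);


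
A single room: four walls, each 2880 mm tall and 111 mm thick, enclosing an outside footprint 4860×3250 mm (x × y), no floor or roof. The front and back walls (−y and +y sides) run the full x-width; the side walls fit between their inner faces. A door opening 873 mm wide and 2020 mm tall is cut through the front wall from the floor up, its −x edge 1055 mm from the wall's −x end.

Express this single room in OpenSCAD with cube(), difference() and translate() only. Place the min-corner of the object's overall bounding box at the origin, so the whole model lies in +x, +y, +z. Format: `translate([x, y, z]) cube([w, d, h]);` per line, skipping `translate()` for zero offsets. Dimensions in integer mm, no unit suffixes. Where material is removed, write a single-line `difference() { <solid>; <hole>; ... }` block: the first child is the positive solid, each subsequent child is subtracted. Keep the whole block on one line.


difference() { cube([4860, 111, 2880]); translate([1055, 0, 0]) cube([873, 111, 2020]); }
translate([0, 3139, 0]) cube([4860, 111, 2880]);
translate([0, 111, 0]) cube([111, 3028, 2880]);
translate([4749, 111, 0]) cube([111, 3028, 2880]);


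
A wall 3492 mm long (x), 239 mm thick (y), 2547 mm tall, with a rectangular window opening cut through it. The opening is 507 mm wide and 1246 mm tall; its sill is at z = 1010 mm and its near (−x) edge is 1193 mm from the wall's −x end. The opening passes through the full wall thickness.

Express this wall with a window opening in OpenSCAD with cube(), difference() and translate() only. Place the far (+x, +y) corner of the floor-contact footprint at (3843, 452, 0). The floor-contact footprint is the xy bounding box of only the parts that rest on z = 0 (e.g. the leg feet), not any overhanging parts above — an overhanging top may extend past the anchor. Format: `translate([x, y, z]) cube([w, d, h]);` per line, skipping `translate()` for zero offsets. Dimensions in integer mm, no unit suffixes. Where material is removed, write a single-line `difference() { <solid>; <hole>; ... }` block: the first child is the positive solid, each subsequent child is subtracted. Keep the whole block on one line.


difference() { translate([351, 213, 0]) cube([3492, 239, 2547]); translate([1544, 213, 1010]) cube([507, 239, 1246]); }


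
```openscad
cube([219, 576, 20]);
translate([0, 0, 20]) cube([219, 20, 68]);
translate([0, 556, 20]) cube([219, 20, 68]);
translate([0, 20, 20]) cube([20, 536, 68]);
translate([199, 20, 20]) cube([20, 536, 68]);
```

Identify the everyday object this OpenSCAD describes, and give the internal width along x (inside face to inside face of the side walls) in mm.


An open box. The internal width is 179 mm.

A 219×576 base slab with four walls standing on it — an open box. The base is 219 mm wide and the walls are 20 mm thick, so the internal width is 219 − 2 × 20 = 179 mm.


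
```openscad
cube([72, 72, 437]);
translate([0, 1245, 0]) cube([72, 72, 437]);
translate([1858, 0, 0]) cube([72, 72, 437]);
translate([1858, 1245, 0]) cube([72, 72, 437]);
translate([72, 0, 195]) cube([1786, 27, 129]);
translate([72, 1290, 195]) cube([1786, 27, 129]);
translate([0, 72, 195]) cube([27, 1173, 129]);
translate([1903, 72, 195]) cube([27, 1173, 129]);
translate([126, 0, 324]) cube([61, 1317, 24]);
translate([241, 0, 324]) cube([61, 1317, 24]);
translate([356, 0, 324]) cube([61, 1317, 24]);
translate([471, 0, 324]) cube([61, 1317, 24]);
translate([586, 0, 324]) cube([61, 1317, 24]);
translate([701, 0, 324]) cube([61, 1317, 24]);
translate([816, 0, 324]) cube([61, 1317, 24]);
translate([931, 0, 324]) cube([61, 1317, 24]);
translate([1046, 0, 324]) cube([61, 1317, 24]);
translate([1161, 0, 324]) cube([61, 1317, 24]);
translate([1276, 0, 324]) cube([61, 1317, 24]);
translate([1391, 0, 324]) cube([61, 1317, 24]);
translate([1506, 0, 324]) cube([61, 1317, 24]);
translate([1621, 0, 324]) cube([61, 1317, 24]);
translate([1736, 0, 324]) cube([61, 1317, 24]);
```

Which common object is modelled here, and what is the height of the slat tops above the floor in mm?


A bed frame. The slat-top height is 348 mm.

Four posts, four rails, and a row of slats — a bed frame. Slats sit on the rails at z = 195 + 129 = 324; with slat thickness 24, the top is 348 mm.


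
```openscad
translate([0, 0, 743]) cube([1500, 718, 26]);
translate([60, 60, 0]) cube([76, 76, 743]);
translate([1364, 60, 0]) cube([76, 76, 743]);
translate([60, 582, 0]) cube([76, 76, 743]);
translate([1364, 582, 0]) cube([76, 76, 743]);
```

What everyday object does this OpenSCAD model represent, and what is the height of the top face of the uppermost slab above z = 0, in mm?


A table. The table height is 769 mm.

A 1500×718×26 slab sits at z = 743 on four 76 mm square posts — a table. The top surface is at 743 + 26 = 769 mm.


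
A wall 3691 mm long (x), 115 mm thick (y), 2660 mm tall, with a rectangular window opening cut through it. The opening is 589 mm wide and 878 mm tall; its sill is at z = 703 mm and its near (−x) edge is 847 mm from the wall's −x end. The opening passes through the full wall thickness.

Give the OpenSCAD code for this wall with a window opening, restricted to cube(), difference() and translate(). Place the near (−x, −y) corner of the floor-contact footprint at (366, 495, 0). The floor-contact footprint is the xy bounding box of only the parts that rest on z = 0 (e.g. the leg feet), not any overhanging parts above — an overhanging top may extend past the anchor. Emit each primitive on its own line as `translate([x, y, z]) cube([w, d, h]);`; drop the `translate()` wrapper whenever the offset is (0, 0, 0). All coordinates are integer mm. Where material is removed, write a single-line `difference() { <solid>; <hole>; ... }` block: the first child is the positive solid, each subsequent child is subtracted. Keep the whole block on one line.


difference() { translate([366, 495, 0]) cube([3691, 115, 2660]); translate([1213, 495, 703]) cube([589, 115, 878]); }


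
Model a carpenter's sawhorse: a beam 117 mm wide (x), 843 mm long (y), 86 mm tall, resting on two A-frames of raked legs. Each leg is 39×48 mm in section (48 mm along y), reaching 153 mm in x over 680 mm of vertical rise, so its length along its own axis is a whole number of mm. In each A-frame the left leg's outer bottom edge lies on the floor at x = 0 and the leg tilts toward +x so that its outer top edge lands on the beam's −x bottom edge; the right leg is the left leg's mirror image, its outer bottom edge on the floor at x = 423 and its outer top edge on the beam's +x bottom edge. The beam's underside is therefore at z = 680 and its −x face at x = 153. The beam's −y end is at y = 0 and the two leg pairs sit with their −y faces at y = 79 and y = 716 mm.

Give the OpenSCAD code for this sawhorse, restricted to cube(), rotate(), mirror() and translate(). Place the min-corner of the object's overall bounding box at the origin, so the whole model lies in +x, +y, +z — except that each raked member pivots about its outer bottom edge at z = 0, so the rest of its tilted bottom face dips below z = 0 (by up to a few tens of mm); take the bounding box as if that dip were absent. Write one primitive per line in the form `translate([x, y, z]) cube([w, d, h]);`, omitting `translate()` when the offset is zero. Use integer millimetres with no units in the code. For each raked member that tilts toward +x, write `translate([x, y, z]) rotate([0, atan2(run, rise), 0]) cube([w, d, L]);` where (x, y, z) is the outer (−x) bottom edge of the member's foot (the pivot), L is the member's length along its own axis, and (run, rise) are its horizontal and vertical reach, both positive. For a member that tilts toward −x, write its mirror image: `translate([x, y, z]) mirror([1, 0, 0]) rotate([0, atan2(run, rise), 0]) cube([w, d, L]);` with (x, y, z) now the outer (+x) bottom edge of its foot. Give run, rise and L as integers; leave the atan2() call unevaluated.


translate([153, 0, 680]) cube([117, 843, 86]);
translate([0, 79, 0]) rotate([0, atan2(153, 680), 0]) cube([39, 48, 697]);
translate([423, 79, 0]) mirror([1, 0, 0]) rotate([0, atan2(153, 680), 0]) cube([39, 48, 697]);
translate([0, 716, 0]) rotate([0, atan2(153, 680), 0]) cube([39, 48, 697]);
translate([423, 716, 0]) mirror([1, 0, 0]) rotate([0, atan2(153, 680), 0]) cube([39, 48, 697]);


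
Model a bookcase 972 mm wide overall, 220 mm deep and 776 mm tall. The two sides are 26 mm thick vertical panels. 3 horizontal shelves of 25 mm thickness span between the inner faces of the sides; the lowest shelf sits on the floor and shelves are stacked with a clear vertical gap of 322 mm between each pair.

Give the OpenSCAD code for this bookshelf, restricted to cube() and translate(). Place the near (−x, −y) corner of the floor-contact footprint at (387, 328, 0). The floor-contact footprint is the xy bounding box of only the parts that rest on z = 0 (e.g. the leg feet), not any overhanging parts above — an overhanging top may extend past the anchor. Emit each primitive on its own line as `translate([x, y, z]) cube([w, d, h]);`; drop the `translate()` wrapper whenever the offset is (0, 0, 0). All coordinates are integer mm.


translate([387, 328, 0]) cube([26, 220, 776]);
translate([1333, 328, 0]) cube([26, 220, 776]);
translate([413, 328, 0]) cube([920, 220, 25]);
translate([413, 328, 347]) cube([920, 220, 25]);
translate([413, 328, 694]) cube([920, 220, 25]);


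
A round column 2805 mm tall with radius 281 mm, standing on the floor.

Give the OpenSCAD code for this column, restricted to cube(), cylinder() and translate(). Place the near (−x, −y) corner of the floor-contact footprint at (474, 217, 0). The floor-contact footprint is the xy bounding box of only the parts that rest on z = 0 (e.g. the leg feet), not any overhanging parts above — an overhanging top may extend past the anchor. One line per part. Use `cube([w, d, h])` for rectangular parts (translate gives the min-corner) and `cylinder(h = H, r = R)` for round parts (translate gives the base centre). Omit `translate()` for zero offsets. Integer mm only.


translate([755, 498, 0]) cylinder(h = 2805, r = 281);


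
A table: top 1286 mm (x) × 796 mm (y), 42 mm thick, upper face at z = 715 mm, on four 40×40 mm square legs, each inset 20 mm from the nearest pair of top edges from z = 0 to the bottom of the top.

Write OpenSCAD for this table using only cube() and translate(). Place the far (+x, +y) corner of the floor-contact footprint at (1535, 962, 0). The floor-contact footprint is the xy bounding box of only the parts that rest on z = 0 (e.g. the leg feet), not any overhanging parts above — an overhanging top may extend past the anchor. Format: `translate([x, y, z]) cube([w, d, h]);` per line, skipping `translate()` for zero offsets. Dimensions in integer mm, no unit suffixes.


// leg_h = 715 - 42 = 673
translate([269, 186, 673]) cube([1286, 796, 42]);
translate([289, 206, 0]) cube([40, 40, 673]);
translate([1495, 206, 0]) cube([40, 40, 673]);
translate([289, 922, 0]) cube([40, 40, 673]);
translate([1495, 922, 0]) cube([40, 40, 673]);


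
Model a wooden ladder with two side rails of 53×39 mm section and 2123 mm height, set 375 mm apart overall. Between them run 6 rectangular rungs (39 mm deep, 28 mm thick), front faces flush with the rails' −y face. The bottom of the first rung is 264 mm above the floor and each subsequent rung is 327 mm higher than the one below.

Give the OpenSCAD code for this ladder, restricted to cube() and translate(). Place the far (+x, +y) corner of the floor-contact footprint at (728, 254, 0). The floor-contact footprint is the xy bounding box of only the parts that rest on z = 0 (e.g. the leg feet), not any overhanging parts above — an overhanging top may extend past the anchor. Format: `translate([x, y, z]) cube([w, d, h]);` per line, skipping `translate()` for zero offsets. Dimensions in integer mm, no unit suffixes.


// rung span = 375 - 2*53 = 269
// rung[k] z = 264 + k*327
translate([353, 215, 0]) cube([53, 39, 2123]);
translate([675, 215, 0]) cube([53, 39, 2123]);
translate([406, 215, 264]) cube([269, 39, 28]);
translate([406, 215, 591]) cube([269, 39, 28]);
translate([406, 215, 918]) cube([269, 39, 28]);
translate([406, 215, 1245]) cube([269, 39, 28]);
translate([406, 215, 1572]) cube([269, 39, 28]);
translate([406, 215, 1899]) cube([269, 39, 28]);


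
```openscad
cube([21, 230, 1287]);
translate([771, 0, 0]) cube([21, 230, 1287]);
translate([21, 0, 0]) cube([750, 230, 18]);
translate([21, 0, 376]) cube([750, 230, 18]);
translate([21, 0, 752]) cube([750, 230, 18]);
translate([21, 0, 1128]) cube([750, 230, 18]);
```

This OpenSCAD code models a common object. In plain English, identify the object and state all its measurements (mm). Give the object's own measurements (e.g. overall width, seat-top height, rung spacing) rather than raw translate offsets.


An open bookshelf. Two side panels, each 21 mm thick, 230 mm deep and 1287 mm tall, stand 792 mm apart (outside-to-outside). Between them sit 4 shelves, each 18 mm thick and 230 mm deep, spanning the full gap between the sides. The bottom shelf rests on the floor (its underside at z = 0) and the clear gap between one shelf's top and the next shelf's underside is 358 mm.


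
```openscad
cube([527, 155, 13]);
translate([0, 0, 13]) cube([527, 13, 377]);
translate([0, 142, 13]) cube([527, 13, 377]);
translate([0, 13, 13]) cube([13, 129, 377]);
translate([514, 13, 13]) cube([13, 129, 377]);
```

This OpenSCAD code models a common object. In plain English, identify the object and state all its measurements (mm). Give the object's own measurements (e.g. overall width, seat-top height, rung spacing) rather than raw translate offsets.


An open-topped rectangular box: outside dimensions 527×155×390 mm, with a uniform wall and base thickness of 13 mm. The base is a full 527×155 slab on the floor; four walls sit on top of the base. The front and back walls (the −y and +y sides) span the full width; the two side walls fit between them.


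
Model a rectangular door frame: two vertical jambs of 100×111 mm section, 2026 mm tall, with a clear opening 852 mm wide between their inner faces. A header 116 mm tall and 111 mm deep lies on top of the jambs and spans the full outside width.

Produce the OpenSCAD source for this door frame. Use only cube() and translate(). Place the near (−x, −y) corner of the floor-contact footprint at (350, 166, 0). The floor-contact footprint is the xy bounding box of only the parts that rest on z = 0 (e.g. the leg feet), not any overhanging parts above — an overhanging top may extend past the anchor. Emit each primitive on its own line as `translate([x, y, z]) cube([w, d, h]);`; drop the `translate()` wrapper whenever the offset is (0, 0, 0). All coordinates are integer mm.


translate([350, 166, 0]) cube([100, 111, 2026]);
translate([1302, 166, 0]) cube([100, 111, 2026]);
translate([350, 166, 2026]) cube([1052, 111, 116]);


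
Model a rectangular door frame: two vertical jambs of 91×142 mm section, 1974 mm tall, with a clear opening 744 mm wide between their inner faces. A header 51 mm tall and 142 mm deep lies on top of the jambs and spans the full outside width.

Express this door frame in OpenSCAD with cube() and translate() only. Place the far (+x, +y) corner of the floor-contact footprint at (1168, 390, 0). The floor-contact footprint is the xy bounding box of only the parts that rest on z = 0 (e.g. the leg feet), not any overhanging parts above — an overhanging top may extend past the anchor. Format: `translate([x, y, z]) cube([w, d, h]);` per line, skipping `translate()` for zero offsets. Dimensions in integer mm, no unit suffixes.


translate([242, 248, 0]) cube([91, 142, 1974]);
translate([1077, 248, 0]) cube([91, 142, 1974]);
translate([242, 248, 1974]) cube([926, 142, 51]);


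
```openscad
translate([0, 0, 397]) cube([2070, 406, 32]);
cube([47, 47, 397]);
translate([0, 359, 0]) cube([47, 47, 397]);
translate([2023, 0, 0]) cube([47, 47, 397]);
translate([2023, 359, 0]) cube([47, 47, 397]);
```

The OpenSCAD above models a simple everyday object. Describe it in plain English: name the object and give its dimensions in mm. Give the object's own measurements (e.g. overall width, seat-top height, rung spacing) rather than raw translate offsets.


A bench: a 2070×406 mm seat slab, 32 mm thick, top at z = 429 mm, on four 47×47 mm square legs flush with the seat corners and standing on z = 0.


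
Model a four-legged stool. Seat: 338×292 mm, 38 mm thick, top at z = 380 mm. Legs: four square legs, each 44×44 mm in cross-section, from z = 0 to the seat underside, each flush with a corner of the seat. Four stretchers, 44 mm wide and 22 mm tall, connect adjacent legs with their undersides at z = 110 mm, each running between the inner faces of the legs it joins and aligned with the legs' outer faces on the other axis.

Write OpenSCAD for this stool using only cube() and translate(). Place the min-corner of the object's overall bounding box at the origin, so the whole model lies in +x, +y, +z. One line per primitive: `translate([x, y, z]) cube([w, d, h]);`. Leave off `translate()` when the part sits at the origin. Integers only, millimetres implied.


translate([0, 0, 342]) cube([338, 292, 38]);
cube([44, 44, 342]);
translate([294, 0, 0]) cube([44, 44, 342]);
translate([0, 248, 0]) cube([44, 44, 342]);
translate([294, 248, 0]) cube([44, 44, 342]);
translate([44, 0, 110]) cube([250, 44, 22]);
translate([44, 248, 110]) cube([250, 44, 22]);
translate([0, 44, 110]) cube([44, 204, 22]);
translate([294, 44, 110]) cube([44, 204, 22]);


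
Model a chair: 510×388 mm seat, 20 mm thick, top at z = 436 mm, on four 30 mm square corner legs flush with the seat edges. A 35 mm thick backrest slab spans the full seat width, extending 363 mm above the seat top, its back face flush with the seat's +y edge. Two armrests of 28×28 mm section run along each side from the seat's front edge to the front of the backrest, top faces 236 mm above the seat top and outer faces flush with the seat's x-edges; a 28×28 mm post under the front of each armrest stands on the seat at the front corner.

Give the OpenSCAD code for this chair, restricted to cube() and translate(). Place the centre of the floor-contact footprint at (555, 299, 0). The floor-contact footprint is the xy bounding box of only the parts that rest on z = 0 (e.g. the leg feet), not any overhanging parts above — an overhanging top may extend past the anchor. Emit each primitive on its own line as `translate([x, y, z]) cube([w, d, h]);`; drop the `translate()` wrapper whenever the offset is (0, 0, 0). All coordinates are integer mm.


translate([300, 105, 416]) cube([510, 388, 20]);
translate([300, 105, 0]) cube([30, 30, 416]);
translate([780, 105, 0]) cube([30, 30, 416]);
translate([300, 463, 0]) cube([30, 30, 416]);
translate([780, 463, 0]) cube([30, 30, 416]);
translate([300, 458, 436]) cube([510, 35, 363]);
translate([300, 105, 644]) cube([28, 353, 28]);
translate([782, 105, 644]) cube([28, 353, 28]);
translate([300, 105, 436]) cube([28, 28, 208]);
translate([782, 105, 436]) cube([28, 28, 208]);


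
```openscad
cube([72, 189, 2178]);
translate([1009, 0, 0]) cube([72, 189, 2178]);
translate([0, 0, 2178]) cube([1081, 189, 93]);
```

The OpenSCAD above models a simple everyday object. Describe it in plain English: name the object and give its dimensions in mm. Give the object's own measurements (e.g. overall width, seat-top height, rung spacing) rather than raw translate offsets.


A door frame. The clear opening is 937 mm wide and 2178 mm high. Two 72 mm wide jambs, 189 mm deep, stand either side of the opening from the floor to the top of the opening. A 93 mm thick head sits across the top of both jambs, spanning the full outside width of the frame.


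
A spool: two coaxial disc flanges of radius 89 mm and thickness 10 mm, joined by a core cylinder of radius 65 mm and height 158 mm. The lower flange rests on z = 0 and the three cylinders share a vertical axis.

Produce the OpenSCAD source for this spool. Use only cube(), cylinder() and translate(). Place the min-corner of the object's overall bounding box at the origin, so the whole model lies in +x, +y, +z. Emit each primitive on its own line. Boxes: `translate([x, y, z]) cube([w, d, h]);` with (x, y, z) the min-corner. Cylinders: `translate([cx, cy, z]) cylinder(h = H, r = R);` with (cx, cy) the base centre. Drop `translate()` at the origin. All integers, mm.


translate([89, 89, 0]) cylinder(h = 10, r = 89);
translate([89, 89, 10]) cylinder(h = 158, r = 65);
translate([89, 89, 168]) cylinder(h = 10, r = 89);


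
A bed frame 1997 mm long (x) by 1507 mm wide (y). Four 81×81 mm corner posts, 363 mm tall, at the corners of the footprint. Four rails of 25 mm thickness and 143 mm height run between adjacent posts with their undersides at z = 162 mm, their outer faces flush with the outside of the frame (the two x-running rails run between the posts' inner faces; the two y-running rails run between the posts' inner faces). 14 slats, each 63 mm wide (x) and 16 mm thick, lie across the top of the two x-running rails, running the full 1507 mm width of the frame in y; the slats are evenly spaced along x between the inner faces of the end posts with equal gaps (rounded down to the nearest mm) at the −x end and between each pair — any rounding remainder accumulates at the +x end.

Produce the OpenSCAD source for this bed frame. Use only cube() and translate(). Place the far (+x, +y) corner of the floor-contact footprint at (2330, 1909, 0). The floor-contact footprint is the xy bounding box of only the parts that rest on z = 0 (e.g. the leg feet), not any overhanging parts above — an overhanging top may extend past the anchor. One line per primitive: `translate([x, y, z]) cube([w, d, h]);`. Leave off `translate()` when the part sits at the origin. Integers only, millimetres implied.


translate([333, 402, 0]) cube([81, 81, 363]);
translate([333, 1828, 0]) cube([81, 81, 363]);
translate([2249, 402, 0]) cube([81, 81, 363]);
translate([2249, 1828, 0]) cube([81, 81, 363]);
translate([414, 402, 162]) cube([1835, 25, 143]);
translate([414, 1884, 162]) cube([1835, 25, 143]);
translate([333, 483, 162]) cube([25, 1345, 143]);
translate([2305, 483, 162]) cube([25, 1345, 143]);
translate([477, 402, 305]) cube([63, 1507, 16]);
translate([603, 402, 305]) cube([63, 1507, 16]);
translate([729, 402, 305]) cube([63, 1507, 16]);
translate([855, 402, 305]) cube([63, 1507, 16]);
translate([981, 402, 305]) cube([63, 1507, 16]);
translate([1107, 402, 305]) cube([63, 1507, 16]);
translate([1233, 402, 305]) cube([63, 1507, 16]);
translate([1359, 402, 305]) cube([63, 1507, 16]);
translate([1485, 402, 305]) cube([63, 1507, 16]);
translate([1611, 402, 305]) cube([63, 1507, 16]);
translate([1737, 402, 305]) cube([63, 1507, 16]);
translate([1863, 402, 305]) cube([63, 1507, 16]);
translate([1989, 402, 305]) cube([63, 1507, 16]);
translate([2115, 402, 305]) cube([63, 1507, 16]);


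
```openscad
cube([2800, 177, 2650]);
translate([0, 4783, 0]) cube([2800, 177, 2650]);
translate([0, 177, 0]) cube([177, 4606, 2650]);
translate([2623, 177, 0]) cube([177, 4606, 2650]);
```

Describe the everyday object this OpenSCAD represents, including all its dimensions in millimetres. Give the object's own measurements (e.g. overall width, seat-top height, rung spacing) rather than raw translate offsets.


The wall frame of a small rectangular building: four walls, each 2650 mm tall and 177 mm thick, enclosing a footprint 2800 mm (x) by 4960 mm (y) outside-to-outside, with no floor or roof. The front and back walls (the −y and +y sides) span the full width; the two side walls fit between them.


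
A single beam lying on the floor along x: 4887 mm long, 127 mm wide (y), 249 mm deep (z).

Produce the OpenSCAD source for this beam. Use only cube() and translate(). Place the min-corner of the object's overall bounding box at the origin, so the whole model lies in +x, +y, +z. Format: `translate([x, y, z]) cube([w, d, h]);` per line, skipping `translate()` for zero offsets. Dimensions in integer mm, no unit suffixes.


cube([4887, 127, 249]);


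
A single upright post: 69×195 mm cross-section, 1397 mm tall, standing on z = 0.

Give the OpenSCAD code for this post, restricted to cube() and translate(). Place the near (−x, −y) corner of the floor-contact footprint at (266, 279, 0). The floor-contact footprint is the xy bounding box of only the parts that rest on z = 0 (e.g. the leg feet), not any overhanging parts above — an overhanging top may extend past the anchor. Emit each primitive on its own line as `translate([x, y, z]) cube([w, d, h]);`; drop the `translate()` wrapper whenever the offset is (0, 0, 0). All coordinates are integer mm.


translate([266, 279, 0]) cube([69, 195, 1397]);


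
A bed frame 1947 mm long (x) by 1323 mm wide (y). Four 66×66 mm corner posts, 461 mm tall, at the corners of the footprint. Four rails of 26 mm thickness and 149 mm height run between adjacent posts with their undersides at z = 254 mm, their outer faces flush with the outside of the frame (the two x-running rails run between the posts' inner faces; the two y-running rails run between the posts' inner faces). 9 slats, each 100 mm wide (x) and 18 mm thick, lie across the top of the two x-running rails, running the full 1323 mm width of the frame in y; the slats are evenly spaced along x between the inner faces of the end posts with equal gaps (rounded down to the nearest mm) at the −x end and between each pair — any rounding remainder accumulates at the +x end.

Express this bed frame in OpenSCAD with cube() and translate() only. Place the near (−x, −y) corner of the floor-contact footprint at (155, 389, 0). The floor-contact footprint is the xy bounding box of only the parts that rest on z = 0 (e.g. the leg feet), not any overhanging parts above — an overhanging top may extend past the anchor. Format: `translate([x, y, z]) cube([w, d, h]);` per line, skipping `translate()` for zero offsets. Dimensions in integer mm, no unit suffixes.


translate([155, 389, 0]) cube([66, 66, 461]);
translate([155, 1646, 0]) cube([66, 66, 461]);
translate([2036, 389, 0]) cube([66, 66, 461]);
translate([2036, 1646, 0]) cube([66, 66, 461]);
translate([221, 389, 254]) cube([1815, 26, 149]);
translate([221, 1686, 254]) cube([1815, 26, 149]);
translate([155, 455, 254]) cube([26, 1191, 149]);
translate([2076, 455, 254]) cube([26, 1191, 149]);
translate([312, 389, 403]) cube([100, 1323, 18]);
translate([503, 389, 403]) cube([100, 1323, 18]);
translate([694, 389, 403]) cube([100, 1323, 18]);
translate([885, 389, 403]) cube([100, 1323, 18]);
translate([1076, 389, 403]) cube([100, 1323, 18]);
translate([1267, 389, 403]) cube([100, 1323, 18]);
translate([1458, 389, 403]) cube([100, 1323, 18]);
translate([1649, 389, 403]) cube([100, 1323, 18]);
translate([1840, 389, 403]) cube([100, 1323, 18]);


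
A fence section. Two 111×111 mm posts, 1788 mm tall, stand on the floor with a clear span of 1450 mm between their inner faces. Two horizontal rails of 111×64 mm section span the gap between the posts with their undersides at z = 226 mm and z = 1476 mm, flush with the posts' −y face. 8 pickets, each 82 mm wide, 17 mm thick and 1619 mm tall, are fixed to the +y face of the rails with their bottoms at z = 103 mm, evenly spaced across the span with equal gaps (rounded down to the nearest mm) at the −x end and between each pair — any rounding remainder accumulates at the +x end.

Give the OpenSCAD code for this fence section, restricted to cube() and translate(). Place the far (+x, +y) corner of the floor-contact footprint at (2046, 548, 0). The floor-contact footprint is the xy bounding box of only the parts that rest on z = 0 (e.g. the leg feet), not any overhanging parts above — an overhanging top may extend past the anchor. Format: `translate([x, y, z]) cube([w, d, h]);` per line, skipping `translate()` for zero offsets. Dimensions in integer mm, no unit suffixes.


translate([374, 437, 0]) cube([111, 111, 1788]);
translate([1935, 437, 0]) cube([111, 111, 1788]);
translate([485, 437, 226]) cube([1450, 111, 64]);
translate([485, 437, 1476]) cube([1450, 111, 64]);
translate([573, 548, 103]) cube([82, 17, 1619]);
translate([743, 548, 103]) cube([82, 17, 1619]);
translate([913, 548, 103]) cube([82, 17, 1619]);
translate([1083, 548, 103]) cube([82, 17, 1619]);
translate([1253, 548, 103]) cube([82, 17, 1619]);
translate([1423, 548, 103]) cube([82, 17, 1619]);
translate([1593, 548, 103]) cube([82, 17, 1619]);
translate([1763, 548, 103]) cube([82, 17, 1619]);


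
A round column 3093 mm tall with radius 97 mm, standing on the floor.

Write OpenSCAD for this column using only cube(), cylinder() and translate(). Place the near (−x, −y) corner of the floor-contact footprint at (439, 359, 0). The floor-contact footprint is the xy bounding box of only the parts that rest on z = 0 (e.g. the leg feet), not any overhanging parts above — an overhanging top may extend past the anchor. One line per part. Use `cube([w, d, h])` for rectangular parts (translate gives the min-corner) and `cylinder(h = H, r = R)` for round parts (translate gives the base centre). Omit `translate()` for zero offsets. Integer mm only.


translate([536, 456, 0]) cylinder(h = 3093, r = 97);


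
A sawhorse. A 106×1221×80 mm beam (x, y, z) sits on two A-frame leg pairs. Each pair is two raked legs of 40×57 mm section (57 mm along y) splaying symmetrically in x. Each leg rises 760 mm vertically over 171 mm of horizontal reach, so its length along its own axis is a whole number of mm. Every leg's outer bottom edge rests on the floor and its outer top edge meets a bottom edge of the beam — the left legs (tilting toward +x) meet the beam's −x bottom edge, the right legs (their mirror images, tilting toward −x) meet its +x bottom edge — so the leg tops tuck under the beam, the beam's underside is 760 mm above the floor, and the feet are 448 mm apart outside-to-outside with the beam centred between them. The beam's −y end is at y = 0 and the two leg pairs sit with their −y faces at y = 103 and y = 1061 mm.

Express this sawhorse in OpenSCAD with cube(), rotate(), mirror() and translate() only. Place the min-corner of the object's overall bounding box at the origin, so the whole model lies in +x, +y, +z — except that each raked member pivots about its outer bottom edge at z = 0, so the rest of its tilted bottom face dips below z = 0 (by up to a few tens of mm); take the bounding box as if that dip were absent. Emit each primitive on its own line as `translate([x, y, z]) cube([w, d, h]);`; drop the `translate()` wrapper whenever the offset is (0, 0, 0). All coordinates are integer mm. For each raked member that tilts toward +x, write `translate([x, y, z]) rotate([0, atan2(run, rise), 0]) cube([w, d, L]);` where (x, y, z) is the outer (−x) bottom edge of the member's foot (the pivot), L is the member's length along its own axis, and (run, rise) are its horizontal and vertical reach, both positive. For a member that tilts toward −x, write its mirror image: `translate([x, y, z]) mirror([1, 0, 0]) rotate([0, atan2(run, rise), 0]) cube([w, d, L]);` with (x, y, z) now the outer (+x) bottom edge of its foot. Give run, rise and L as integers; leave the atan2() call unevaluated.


translate([171, 0, 760]) cube([106, 1221, 80]);
translate([0, 103, 0]) rotate([0, atan2(171, 760), 0]) cube([40, 57, 779]);
translate([448, 103, 0]) mirror([1, 0, 0]) rotate([0, atan2(171, 760), 0]) cube([40, 57, 779]);
translate([0, 1061, 0]) rotate([0, atan2(171, 760), 0]) cube([40, 57, 779]);
translate([448, 1061, 0]) mirror([1, 0, 0]) rotate([0, atan2(171, 760), 0]) cube([40, 57, 779]);
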